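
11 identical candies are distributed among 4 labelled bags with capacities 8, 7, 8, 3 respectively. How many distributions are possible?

Without the upper bounds there are C(14,3) = 364 ways to split 11 among 4 bags.
Subtract solutions that violate a single cap (substitute x_i' = x_i − (cap_i+1)): x_1 ≥ 9 gives C(5,3) = 10; x_2 ≥ 8 gives C(6,3) = 20; x_3 ≥ 9 gives C(5,3) = 10; x_4 ≥ 4 gives C(10,3) = 120. Together 160.
No two caps can be exceeded simultaneously, so the pair terms are all 0.
By inclusion–exclusion the count is 364 − 160 + 0 = 204.

204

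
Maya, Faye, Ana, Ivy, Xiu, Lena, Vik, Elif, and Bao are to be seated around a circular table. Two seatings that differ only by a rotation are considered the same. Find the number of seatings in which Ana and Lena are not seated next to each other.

30240

All circular seatings of 9 people number (8)! = 40320.
Those with Ana next to Lena: fuse the pair into one unit and seat 8 units around a circle — 2·(7)! = 10080.
Subtracting, 40320 − 10080 = 30240.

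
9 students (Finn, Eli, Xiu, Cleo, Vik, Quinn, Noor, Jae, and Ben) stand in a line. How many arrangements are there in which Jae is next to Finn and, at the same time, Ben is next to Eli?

Treat {Jae,Finn} as one block (2 orders) and {Ben,Eli} as another (2 orders).
That leaves 7 units to arrange: 2 × 2 × 7! = 4 × 5040 = 20160.

20160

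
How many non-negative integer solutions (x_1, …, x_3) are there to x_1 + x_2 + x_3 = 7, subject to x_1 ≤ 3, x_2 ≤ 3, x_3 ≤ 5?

13

Ignoring the caps, the number of non-negative solutions to x_1+…+x_3 = 7 is C(9,2) = 36.
Subtract solutions that violate a single cap (substitute x_i' = x_i − (cap_i+1)): x_1 ≥ 4 gives C(5,2) = 10; x_2 ≥ 4 gives C(5,2) = 10; x_3 ≥ 6 gives C(3,2) = 3. Together 23.
No two caps can be exceeded simultaneously, so the pair terms are all 0.
By inclusion–exclusion the count is 36 − 23 + 0 = 13.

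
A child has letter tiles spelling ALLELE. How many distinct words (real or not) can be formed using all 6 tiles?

60

Letter multiplicities in ALLELE: A×1, E×2, L×3.
The number of distinct arrangements is 6!/(3!·2!) = 720/12 = 60.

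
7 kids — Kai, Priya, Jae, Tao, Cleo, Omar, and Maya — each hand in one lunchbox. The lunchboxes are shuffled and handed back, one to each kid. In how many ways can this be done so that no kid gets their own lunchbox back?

Let Aᵢ be the assignments in which kid i gets their own lunchbox. We want the size of the complement of A₁∪…∪A_7.
By inclusion–exclusion this is Σ_{j=0}^{7} (−1)^j C(7,j)·(7−j)!.
Computing: 5040 − 5040 + 2520 − 840 + 210 − 42 + 7 − 1 = 1854.

1854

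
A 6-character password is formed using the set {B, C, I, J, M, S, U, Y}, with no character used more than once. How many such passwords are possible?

20160

With no repetition, fill the 6 characters in order: 8 choices, then 7, down to 3.
8 × 7 × 6 × 5 × 4 × 3 = 20160.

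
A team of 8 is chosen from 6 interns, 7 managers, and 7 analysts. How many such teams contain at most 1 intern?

23595

Split by how many interns are chosen (0 through 1).
Sum: C(6,0)·C(14,8) + C(6,1)·C(14,7) = 3003 + 20592 = 23595.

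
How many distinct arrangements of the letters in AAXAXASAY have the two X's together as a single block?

336

Treat the 2 copies of X as a single block. The multiset to arrange is then {XX, A, A, A, A, A, S, Y}, 8 items in all.
That gives (8)!/(5!) = 336 arrangements.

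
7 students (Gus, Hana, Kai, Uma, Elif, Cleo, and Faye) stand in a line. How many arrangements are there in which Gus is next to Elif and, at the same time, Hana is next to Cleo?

Treat {Gus,Elif} as one block (2 orders) and {Hana,Cleo} as another (2 orders).
That leaves 5 units to arrange: 2 × 2 × 5! = 4 × 120 = 480.

480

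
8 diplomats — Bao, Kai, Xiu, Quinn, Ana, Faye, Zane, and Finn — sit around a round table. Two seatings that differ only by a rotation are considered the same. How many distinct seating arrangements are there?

Seat Bao anywhere (absorbing the rotational symmetry), then permute the other 7: (7)! = 5040.

5040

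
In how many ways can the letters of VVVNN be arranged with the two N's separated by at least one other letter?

6

Total arrangements of VVVNN: 5!/(3!·2!) = 10.
If the two N's are adjacent, glue them into one block, leaving 4 items to arrange: (4)!/(3!) = 4 ways.
Hence 10 − 4 = 6.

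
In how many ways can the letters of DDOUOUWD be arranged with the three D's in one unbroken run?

180

Treat the 3 copies of D as a single block. The multiset to arrange is then {DDD, O, O, U, U, W}, 6 items in all.
That gives (6)!/(2!·2!) = 180 arrangements.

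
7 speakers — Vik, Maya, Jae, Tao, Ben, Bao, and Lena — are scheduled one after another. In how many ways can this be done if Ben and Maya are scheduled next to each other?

1440

Treat {Ben, Maya} as a single unit. There are 6 units to order, and the pair itself can be ordered 2 ways.
So the count is 2·(6)! = 1440.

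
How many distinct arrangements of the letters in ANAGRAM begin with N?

Fix N in the first position and arrange the remaining 6 letters.
Those 6 letters have A appearing 3 times, giving (6)!/(3!) = 120.

120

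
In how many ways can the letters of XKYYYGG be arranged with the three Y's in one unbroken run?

Treat the 3 copies of Y as a single block. The multiset to arrange is then {YYY, G, G, K, X}, 5 items in all.
That gives (5)!/(2!) = 60 arrangements.

60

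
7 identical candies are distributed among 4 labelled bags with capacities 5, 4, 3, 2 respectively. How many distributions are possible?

52

By stars and bars, unrestricted non-negative solutions to x_1+…+x_4 = 7 number C(7+3,3) = 120.
Subtract solutions that violate a single cap (substitute x_i' = x_i − (cap_i+1)): x_1 ≥ 6 gives C(4,3) = 4; x_2 ≥ 5 gives C(5,3) = 10; x_3 ≥ 4 gives C(6,3) = 20; x_4 ≥ 3 gives C(7,3) = 35. Together 69.
Add back pairs where two caps are both exceeded: 0 + 0 + 0 + 0 + 0 + 1 = 1.
By inclusion–exclusion the count is 120 − 69 + 1 = 52.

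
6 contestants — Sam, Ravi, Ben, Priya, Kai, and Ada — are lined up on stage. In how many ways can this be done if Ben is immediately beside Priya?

240

Place the 4 others and the Ben-Priya pair as 5 objects in a line; the pair has 2 internal arrangements.
That gives 2 × 5! = 2 × 120 = 240.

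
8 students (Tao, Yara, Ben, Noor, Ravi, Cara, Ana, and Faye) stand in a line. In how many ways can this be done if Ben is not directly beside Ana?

30240

There are 8! = 40320 arrangements in all. If Ben and Ana are adjacent, merging them into one block gives 2·(7)! = 10080 arrangements.
Complementary counting: 40320 − 10080 = 30240.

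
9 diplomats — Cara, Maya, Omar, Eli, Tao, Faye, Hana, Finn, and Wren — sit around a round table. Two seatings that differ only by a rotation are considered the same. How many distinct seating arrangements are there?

Seat Cara anywhere (absorbing the rotational symmetry), then permute the other 8: (8)! = 40320.

40320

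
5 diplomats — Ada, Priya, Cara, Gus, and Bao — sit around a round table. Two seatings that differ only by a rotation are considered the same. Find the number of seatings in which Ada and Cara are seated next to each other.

12

Glue Ada and Cara into a block (2 internal orders). Seating 4 units around a circle gives (3)! arrangements.
So 2 × (3)! = 2 × 6 = 12.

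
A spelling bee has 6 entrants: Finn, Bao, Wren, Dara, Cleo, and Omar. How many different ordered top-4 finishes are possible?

360

This is an ordered selection of 4 from 6: P(6,4).
That gives 6 × 5 × 4 × 3 = 360.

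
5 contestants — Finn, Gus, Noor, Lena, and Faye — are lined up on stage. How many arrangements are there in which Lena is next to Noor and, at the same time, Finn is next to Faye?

Treat {Lena,Noor} as one block (2 orders) and {Finn,Faye} as another (2 orders).
That leaves 3 units to arrange: 2 × 2 × 3! = 4 × 6 = 24.

24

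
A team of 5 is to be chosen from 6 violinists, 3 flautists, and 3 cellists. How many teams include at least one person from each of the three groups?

540

Unrestricted: C(12,5) = 792 ways to pick any 5 of the 12.
Selections missing a whole group: no violinists → C(6,5) = 6; no flautists → C(9,5) = 126; no cellists → C(9,5) = 126.
Add back selections omitting two groups (i.e. drawn from a single group): C(6,5) + C(3,5) + C(3,5) = 6.
By inclusion–exclusion: 792 − 258 + 6 = 540.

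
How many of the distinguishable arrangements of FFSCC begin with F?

12

With the first slot taken by F, it remains to arrange the other 4 letters (FSCC).
Those 4 letters have C appearing twice, giving (4)!/(2!) = 12.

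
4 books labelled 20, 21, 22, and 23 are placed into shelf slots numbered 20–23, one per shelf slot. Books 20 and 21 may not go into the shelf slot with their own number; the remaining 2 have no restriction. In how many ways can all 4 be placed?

Let Aᵢ (for i ∈ {20, 21}) be the placements that put book i in its forbidden shelf slot. Any j of these fix j positions, leaving (4−j)! ways to fill the rest, and there are C(2,j) ways to pick which j.
By inclusion–exclusion, the number of valid placements is Σ_{j=0}^{2} (−1)^j C(2,j)·(4−j)!.
Computing: 24 − 12 + 2 = 14.

14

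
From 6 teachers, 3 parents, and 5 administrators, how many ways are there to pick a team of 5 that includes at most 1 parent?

Split by how many parents are chosen (0 through 1).
Sum: C(3,0)·C(11,5) + C(3,1)·C(11,4) = 462 + 990 = 1452.

1452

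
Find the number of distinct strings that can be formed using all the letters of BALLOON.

1260

Letter multiplicities in BALLOON: A×1, B×1, L×2, N×1, O×2.
The number of distinct arrangements is 7!/(2!·2!) = 5040/4 = 1260.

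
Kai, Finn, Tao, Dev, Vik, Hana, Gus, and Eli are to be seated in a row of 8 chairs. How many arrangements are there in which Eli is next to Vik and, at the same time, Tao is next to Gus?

2880

Treat {Eli,Vik} as one block (2 orders) and {Tao,Gus} as another (2 orders).
That leaves 6 units to arrange: 2 × 2 × 6! = 4 × 720 = 2880.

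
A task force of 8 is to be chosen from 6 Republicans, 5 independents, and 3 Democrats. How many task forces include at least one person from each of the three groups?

With no constraint there are C(14,8) = 3003 possible selections.
Subtract selections that omit an entire group: no Republicans → C(8,8) = 1; no independents → C(9,8) = 9; no Democrats → C(11,8) = 165.
Add back selections omitting two groups (i.e. drawn from a single group): C(6,8) + C(5,8) + C(3,8) = 0.
By inclusion–exclusion: 3003 − 175 + 0 = 2828.

2828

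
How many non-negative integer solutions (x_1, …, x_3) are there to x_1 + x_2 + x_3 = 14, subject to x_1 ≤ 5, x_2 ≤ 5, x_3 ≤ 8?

15

By stars and bars, unrestricted non-negative solutions to x_1+…+x_3 = 14 number C(14+2,2) = 120.
Subtract solutions that violate a single cap (substitute x_i' = x_i − (cap_i+1)): x_1 ≥ 6 gives C(10,2) = 45; x_2 ≥ 6 gives C(10,2) = 45; x_3 ≥ 9 gives C(7,2) = 21. Together 111.
Add back pairs where two caps are both exceeded: 6 + 0 + 0 = 6.
By inclusion–exclusion the count is 120 − 111 + 6 = 15.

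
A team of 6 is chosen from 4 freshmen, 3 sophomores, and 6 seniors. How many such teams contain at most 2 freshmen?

Split by how many freshmen are chosen (0 through 2).
Sum: C(4,0)·C(9,6) + C(4,1)·C(9,5) + C(4,2)·C(9,4) = 84 + 504 + 756 = 1344.

1344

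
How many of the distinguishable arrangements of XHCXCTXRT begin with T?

3360

Fix T in the first position and arrange the remaining 8 letters.
Those 8 letters have C appearing twice and X appearing 3 times, giving (8)!/(3!·2!) = 3360.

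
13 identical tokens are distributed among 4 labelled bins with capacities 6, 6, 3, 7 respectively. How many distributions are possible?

140

Without the upper bounds there are C(16,3) = 560 ways to split 13 among 4 bins.
Subtract solutions that violate a single cap (substitute x_i' = x_i − (cap_i+1)): x_1 ≥ 7 gives C(9,3) = 84; x_2 ≥ 7 gives C(9,3) = 84; x_3 ≥ 4 gives C(12,3) = 220; x_4 ≥ 8 gives C(8,3) = 56. Together 444.
Add back pairs where two caps are both exceeded: 0 + 10 + 0 + 10 + 0 + 4 = 24.
By inclusion–exclusion the count is 560 − 444 + 24 = 140.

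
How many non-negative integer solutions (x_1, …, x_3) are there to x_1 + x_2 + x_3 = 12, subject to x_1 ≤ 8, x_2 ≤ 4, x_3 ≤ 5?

By stars and bars, unrestricted non-negative solutions to x_1+…+x_3 = 12 number C(12+2,2) = 91.
Subtract solutions that violate a single cap (substitute x_i' = x_i − (cap_i+1)): x_1 ≥ 9 gives C(5,2) = 10; x_2 ≥ 5 gives C(9,2) = 36; x_3 ≥ 6 gives C(8,2) = 28. Together 74.
Add back pairs where two caps are both exceeded: 0 + 0 + 3 = 3.
By inclusion–exclusion the count is 91 − 74 + 3 = 20.

20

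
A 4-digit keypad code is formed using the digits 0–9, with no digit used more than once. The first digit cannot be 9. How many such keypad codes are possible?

The first digit has 10−1 = 9 choices (anything except 9).
The remaining 3 digits are filled from the other 9 symbols without repetition: 9 × 8 × 7 = 504.
Total: 9 × 504 = 4536.

4536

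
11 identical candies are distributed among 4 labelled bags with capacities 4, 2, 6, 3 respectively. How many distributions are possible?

Ignoring the caps, the number of non-negative solutions to x_1+…+x_4 = 11 is C(14,3) = 364.
Subtract solutions that violate a single cap (substitute x_i' = x_i − (cap_i+1)): x_1 ≥ 5 gives C(9,3) = 84; x_2 ≥ 3 gives C(11,3) = 165; x_3 ≥ 7 gives C(7,3) = 35; x_4 ≥ 4 gives C(10,3) = 120. Together 404.
Add back pairs where two caps are both exceeded: 20 + 0 + 10 + 4 + 35 + 1 = 70.
By inclusion–exclusion the count is 364 − 404 + 70 = 30.

30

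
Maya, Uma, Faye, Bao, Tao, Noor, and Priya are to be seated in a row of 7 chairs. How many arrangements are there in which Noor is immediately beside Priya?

Glue Noor and Priya into one block (2 internal orders), leaving 6 units to arrange in a row.
That gives 2 × 6! = 2 × 720 = 1440.

1440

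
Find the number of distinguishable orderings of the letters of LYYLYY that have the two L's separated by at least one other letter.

10

Total arrangements of LYYLYY: 6!/(4!·2!) = 15.
Arrangements with the L's together: treat LL as one letter, giving (5)!/(4!) = 5.
Hence 15 − 5 = 10.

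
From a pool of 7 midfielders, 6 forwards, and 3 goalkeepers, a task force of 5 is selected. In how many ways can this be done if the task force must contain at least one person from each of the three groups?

2730

Unrestricted: C(16,5) = 4368 ways to pick any 5 of the 16.
Subtract selections that omit an entire group: no midfielders → C(9,5) = 126; no forwards → C(10,5) = 252; no goalkeepers → C(13,5) = 1287.
Add back selections omitting two groups (i.e. drawn from a single group): C(7,5) + C(6,5) + C(3,5) = 27.
By inclusion–exclusion: 4368 − 1665 + 27 = 2730.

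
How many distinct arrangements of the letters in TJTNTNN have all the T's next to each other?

Treat the 3 copies of T as a single block. The multiset to arrange is then {TTT, J, N, N, N}, 5 items in all.
That gives (5)!/(3!) = 20 arrangements.

20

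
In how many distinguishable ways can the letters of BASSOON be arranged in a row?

BASSOON has 7 letters with O appearing twice and S appearing twice.
Dividing 7! = 5040 by 2!·2! = 4 for the repeated letters gives 1260.

1260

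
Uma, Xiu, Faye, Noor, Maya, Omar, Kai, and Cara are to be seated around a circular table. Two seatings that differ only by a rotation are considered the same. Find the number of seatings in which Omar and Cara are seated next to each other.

Glue Omar and Cara into a block (2 internal orders). Seating 7 units around a circle gives (6)! arrangements.
So 2 × (6)! = 2 × 720 = 1440.

1440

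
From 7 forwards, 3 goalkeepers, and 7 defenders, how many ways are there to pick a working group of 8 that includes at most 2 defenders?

Split by how many defenders are chosen (0 through 2).
Sum: C(7,0)·C(10,8) + C(7,1)·C(10,7) + C(7,2)·C(10,6) = 45 + 840 + 4410 = 5295.

5295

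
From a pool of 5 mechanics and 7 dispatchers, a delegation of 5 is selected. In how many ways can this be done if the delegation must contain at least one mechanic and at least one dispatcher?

With no constraint there are C(12,5) = 792 possible selections.
Subtract selections that omit an entire group: no mechanics → C(7,5) = 21; no dispatchers → C(5,5) = 1.
Both groups omitted at once is impossible, so 792 − 22 = 770.

770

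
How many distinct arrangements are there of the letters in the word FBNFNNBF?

FBNFNNBF has 8 letters with B appearing twice, F appearing 3 times, and N appearing 3 times.
The number of distinct arrangements is 8!/(3!·3!·2!) = 40320/72 = 560.

560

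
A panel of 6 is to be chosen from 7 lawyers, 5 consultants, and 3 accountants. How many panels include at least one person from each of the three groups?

3850

With no constraint there are C(15,6) = 5005 possible selections.
Subtract selections that omit an entire group: no lawyers → C(8,6) = 28; no consultants → C(10,6) = 210; no accountants → C(12,6) = 924.
Add back selections omitting two groups (i.e. drawn from a single group): C(7,6) + C(5,6) + C(3,6) = 7.
By inclusion–exclusion: 5005 − 1162 + 7 = 3850.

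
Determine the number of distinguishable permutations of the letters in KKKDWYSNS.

30240

KKKDWYSNS has 9 letters with K appearing 3 times and S appearing twice.
So there are 9! / (3!·2!) = 30240 distinguishable arrangements.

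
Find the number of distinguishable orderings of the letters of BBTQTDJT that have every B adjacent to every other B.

840

Treat the 2 copies of B as a single block. The multiset to arrange is then {BB, D, J, Q, T, T, T}, 7 items in all.
That gives (7)!/(3!) = 840 arrangements.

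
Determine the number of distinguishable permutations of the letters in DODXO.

DODXO has 5 letters with D appearing twice and O appearing twice.
The number of distinct arrangements is 5!/(2!·2!) = 120/4 = 30.

30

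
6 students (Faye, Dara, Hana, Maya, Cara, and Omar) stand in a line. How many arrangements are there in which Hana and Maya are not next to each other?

There are 6! = 720 arrangements in all. If Hana and Maya are adjacent, merging them into one block gives 2·(5)! = 240 arrangements.
Complementary counting: 720 − 240 = 480.

480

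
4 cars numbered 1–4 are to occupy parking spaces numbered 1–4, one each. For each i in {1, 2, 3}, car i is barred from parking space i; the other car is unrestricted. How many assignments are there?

Let Aᵢ (for i ∈ {1, 2, 3}) be the placements that put car i in its forbidden parking space. Any j of these fix j positions, leaving (4−j)! ways to fill the rest, and there are C(3,j) ways to pick which j.
By inclusion–exclusion, the number of valid placements is Σ_{j=0}^{3} (−1)^j C(3,j)·(4−j)!.
Computing: 24 − 18 + 6 − 1 = 11.

11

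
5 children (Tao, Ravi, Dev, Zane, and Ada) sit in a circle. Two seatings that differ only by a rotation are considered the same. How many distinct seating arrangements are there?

Seat Tao anywhere (absorbing the rotational symmetry), then permute the other 4: (4)! = 24.

24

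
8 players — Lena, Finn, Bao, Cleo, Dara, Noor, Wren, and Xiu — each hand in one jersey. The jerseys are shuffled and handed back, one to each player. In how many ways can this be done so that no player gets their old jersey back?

Count assignments avoiding every fixed point. For any j of the 8 players fixed to their old jersey, the other 8−j can be arranged in (8−j)! ways.
By inclusion–exclusion this is Σ_{j=0}^{8} (−1)^j C(8,j)·(8−j)!.
Computing: 40320 − 40320 + 20160 − 6720 + 1680 − 336 + 56 − 8 + 1 = 14833.

14833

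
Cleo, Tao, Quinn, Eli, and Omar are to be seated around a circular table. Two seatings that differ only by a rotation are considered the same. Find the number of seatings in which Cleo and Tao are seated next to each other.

Glue Cleo and Tao into a block (2 internal orders). Seating 4 units around a circle gives (3)! arrangements.
So 2 × (3)! = 2 × 6 = 12.

12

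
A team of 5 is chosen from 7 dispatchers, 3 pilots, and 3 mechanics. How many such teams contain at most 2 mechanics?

Split by how many mechanics are chosen (0 through 2).
Sum: C(3,0)·C(10,5) + C(3,1)·C(10,4) + C(3,2)·C(10,3) = 252 + 630 + 360 = 1242.

1242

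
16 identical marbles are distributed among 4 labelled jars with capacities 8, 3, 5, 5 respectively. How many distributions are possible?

Ignoring the caps, the number of non-negative solutions to x_1+…+x_4 = 16 is C(19,3) = 969.
Subtract solutions that violate a single cap (substitute x_i' = x_i − (cap_i+1)): x_1 ≥ 9 gives C(10,3) = 120; x_2 ≥ 4 gives C(15,3) = 455; x_3 ≥ 6 gives C(13,3) = 286; x_4 ≥ 6 gives C(13,3) = 286. Together 1147.
Add back pairs where two caps are both exceeded: 20 + 4 + 4 + 84 + 84 + 35 = 231.
Subtract triples: 0 + 0 + 0 + 1 = 1.
By inclusion–exclusion the count is 969 − 1147 + 231 − 1 = 52.

52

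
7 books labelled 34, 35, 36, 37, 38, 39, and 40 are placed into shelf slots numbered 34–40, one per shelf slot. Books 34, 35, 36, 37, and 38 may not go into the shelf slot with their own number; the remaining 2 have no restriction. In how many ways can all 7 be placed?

Let Aᵢ (for 34 ≤ i ≤ 38) be the placements that put book i in its forbidden shelf slot. Any j of these fix j positions, leaving (7−j)! ways to fill the rest, and there are C(5,j) ways to pick which j.
By inclusion–exclusion, the number of valid placements is Σ_{j=0}^{5} (−1)^j C(5,j)·(7−j)!.
Computing: 5040 − 3600 + 1200 − 240 + 30 − 2 = 2428.

2428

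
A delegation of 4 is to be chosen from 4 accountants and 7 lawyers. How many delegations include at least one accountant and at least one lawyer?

Total 4-person selections from all 11: C(11,4) = 330.
Subtract selections that omit an entire group: no accountants → C(7,4) = 35; no lawyers → C(4,4) = 1.
Both groups omitted at once is impossible, so 330 − 36 = 294.

294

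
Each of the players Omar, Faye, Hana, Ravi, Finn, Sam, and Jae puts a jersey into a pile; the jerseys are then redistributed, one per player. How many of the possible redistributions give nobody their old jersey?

1854

Let Aᵢ be the assignments in which player i gets their old jersey. We want the size of the complement of A₁∪…∪A_7.
By inclusion–exclusion this is Σ_{j=0}^{7} (−1)^j C(7,j)·(7−j)!.
Computing: 5040 − 5040 + 2520 − 840 + 210 − 42 + 7 − 1 = 1854.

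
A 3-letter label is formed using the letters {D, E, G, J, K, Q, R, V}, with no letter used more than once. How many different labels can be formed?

336

With no repetition, fill the 3 letters in order: 8 choices, then 7, down to 6.
That product is 8 × 7 × 6 = 336.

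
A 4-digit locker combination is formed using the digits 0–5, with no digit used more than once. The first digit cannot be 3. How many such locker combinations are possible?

The first digit has 6−1 = 5 choices (anything except 3).
The remaining 3 digits are filled from the other 5 symbols without repetition: 5 × 4 × 3 = 60.
Total: 5 × 60 = 300.

300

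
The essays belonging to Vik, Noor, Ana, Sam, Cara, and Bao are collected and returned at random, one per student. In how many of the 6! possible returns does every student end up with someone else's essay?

265

Let Aᵢ be the assignments in which student i gets their own essay. We want the size of the complement of A₁∪…∪A_6.
By inclusion–exclusion this is Σ_{j=0}^{6} (−1)^j C(6,j)·(6−j)!.
Computing: 720 − 720 + 360 − 120 + 30 − 6 + 1 = 265.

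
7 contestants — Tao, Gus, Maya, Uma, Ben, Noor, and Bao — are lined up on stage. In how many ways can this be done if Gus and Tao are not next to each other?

3600

Of the 7! = 5040 arrangements, those with Gus and Tao adjacent number 2 × 6! = 1440 (treat the pair as a block with 2 internal orders).
So 5040 − 1440 = 3600 arrangements keep them apart.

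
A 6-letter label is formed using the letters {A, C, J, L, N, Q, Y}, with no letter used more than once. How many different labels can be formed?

5040

With no repetition, fill the 6 letters in order: 7 choices, then 6, down to 2.
7 × 6 × 5 × 4 × 3 × 2 = 5040.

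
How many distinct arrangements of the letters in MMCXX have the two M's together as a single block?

12

Treat the 2 copies of M as a single block. The multiset to arrange is then {MM, C, X, X}, 4 items in all.
That gives (4)!/(2!) = 12 arrangements.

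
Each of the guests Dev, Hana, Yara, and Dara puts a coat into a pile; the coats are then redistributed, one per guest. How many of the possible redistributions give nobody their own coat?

Count assignments avoiding every fixed point. For any j of the 4 guests fixed to their own coat, the other 4−j can be arranged in (4−j)! ways.
By inclusion–exclusion this is Σ_{j=0}^{4} (−1)^j C(4,j)·(4−j)!.
Computing: 24 − 24 + 12 − 4 + 1 = 9.

9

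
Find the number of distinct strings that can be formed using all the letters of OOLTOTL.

Letter multiplicities in OOLTOTL: L×2, O×3, T×2.
The number of distinct arrangements is 7!/(3!·2!·2!) = 5040/24 = 210.

210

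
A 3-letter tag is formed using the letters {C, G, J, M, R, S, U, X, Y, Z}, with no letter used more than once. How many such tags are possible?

Choose and order 3 of the 10 symbols: the first letter has 10 options, the next 9, then 8.
That product is 10 × 9 × 8 = 720.

720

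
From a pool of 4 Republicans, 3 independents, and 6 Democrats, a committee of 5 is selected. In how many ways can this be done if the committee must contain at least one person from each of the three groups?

894

With no constraint there are C(13,5) = 1287 possible selections.
Selections missing a whole group: no Republicans → C(9,5) = 126; no independents → C(10,5) = 252; no Democrats → C(7,5) = 21.
Add back selections omitting two groups (i.e. drawn from a single group): C(4,5) + C(3,5) + C(6,5) = 6.
By inclusion–exclusion: 1287 − 399 + 6 = 894.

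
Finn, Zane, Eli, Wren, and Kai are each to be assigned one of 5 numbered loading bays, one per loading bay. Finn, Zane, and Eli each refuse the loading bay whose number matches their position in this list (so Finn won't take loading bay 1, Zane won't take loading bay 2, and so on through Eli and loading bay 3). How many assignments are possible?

64

Let Aᵢ (for i ∈ {1, 2, 3}) be the placements that put person i in their forbidden loading bay. Any j of these fix j positions, leaving (5−j)! ways to fill the rest, and there are C(3,j) ways to pick which j.
By inclusion–exclusion, the number of valid placements is Σ_{j=0}^{3} (−1)^j C(3,j)·(5−j)!.
Computing: 120 − 72 + 18 − 2 = 64.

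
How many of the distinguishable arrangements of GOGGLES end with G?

Fix G in the last position and arrange the remaining 6 letters.
Those 6 letters have G appearing twice, giving (6)!/(2!) = 360.

360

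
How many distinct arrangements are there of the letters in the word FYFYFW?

60

FYFYFW has 6 letters with F appearing 3 times and Y appearing twice.
The number of distinct arrangements is 6!/(3!·2!) = 720/12 = 60.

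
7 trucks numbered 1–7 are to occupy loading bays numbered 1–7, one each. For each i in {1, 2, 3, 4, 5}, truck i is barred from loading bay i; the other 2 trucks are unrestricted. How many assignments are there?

2428

Let Aᵢ (for 1 ≤ i ≤ 5) be the placements that put truck i in its forbidden loading bay. Any j of these fix j positions, leaving (7−j)! ways to fill the rest, and there are C(5,j) ways to pick which j.
By inclusion–exclusion, the number of valid placements is Σ_{j=0}^{5} (−1)^j C(5,j)·(7−j)!.
Computing: 5040 − 3600 + 1200 − 240 + 30 − 2 = 2428.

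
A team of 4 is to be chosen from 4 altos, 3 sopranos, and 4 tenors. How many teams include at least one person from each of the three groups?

192

Total 4-person selections from all 11: C(11,4) = 330.
Selections missing a whole group: no altos → C(7,4) = 35; no sopranos → C(8,4) = 70; no tenors → C(7,4) = 35.
Add back selections omitting two groups (i.e. drawn from a single group): C(4,4) + C(3,4) + C(4,4) = 2.
By inclusion–exclusion: 330 − 140 + 2 = 192.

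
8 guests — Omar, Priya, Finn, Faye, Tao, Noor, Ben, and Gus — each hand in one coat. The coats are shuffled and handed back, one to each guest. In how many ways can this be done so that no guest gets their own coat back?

Let Aᵢ be the assignments in which guest i gets their own coat. We want the size of the complement of A₁∪…∪A_8.
By inclusion–exclusion this is Σ_{j=0}^{8} (−1)^j C(8,j)·(8−j)!.
Computing: 40320 − 40320 + 20160 − 6720 + 1680 − 336 + 56 − 8 + 1 = 14833.

14833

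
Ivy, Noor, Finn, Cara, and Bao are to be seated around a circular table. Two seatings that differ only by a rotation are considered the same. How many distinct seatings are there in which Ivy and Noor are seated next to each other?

12

Treat {Ivy, Noor} as one unit (2 internal orders) and seat the resulting 4 units around the table: (3)! circular arrangements.
So 2 × (3)! = 2 × 6 = 12.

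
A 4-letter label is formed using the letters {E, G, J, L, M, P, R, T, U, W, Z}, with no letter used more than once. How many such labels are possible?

Choose and order 4 of the 11 symbols: the first letter has 11 options, the next 10, then 9, 8.
11 × 10 × 9 × 8 = 7920.

7920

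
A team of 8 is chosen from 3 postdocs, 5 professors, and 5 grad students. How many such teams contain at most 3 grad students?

881

Split by how many grad students are chosen (0 through 3).
Sum: C(5,0)·C(8,8) + C(5,1)·C(8,7) + C(5,2)·C(8,6) + C(5,3)·C(8,5) = 1 + 40 + 280 + 560 = 881.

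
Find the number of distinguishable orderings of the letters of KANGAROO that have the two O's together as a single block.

2520

Treat the 2 copies of O as a single block. The multiset to arrange is then {OO, A, A, G, K, N, R}, 7 items in all.
That gives (7)!/(2!) = 2520 arrangements.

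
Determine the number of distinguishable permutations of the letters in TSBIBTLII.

15120

TSBIBTLII has 9 letters with B appearing twice, I appearing 3 times, and T appearing twice.
So there are 9! / (3!·2!·2!) = 15120 distinguishable arrangements.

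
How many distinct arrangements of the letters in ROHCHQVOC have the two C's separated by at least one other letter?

There are 9!/(2!·2!·2!) = 45360 arrangements of ROHCHQVOC in total.
Arrangements with the C's together: treat CC as one letter, giving (8)!/(2!·2!) = 10080.
Hence 45360 − 10080 = 35280.

35280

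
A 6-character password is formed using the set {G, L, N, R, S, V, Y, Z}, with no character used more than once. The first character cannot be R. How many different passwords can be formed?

The first character has 8−1 = 7 choices (anything except R).
The remaining 5 characters are filled from the other 7 symbols without repetition: 7 × 6 × 5 × 4 × 3 = 2520.
Total: 7 × 2520 = 17640.

17640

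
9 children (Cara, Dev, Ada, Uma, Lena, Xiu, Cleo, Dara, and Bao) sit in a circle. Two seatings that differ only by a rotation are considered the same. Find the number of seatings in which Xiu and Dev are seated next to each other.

10080

Glue Xiu and Dev into a block (2 internal orders). Seating 8 units around a circle gives (7)! arrangements.
So 2 × (7)! = 2 × 5040 = 10080.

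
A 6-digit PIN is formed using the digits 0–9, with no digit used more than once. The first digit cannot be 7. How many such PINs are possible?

136080

The first digit has 10−1 = 9 choices (anything except 7).
The remaining 5 digits are filled from the other 9 symbols without repetition: 9 × 8 × 7 × 6 × 5 = 15120.
Total: 9 × 15120 = 136080.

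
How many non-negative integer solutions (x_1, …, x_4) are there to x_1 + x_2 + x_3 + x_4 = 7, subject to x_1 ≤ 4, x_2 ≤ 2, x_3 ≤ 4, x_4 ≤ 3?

Ignoring the caps, the number of non-negative solutions to x_1+…+x_4 = 7 is C(10,3) = 120.
Subtract solutions that violate a single cap (substitute x_i' = x_i − (cap_i+1)): x_1 ≥ 5 gives C(5,3) = 10; x_2 ≥ 3 gives C(7,3) = 35; x_3 ≥ 5 gives C(5,3) = 10; x_4 ≥ 4 gives C(6,3) = 20. Together 75.
Add back pairs where two caps are both exceeded: 0 + 0 + 0 + 0 + 1 + 0 = 1.
By inclusion–exclusion the count is 120 − 75 + 1 = 46.

46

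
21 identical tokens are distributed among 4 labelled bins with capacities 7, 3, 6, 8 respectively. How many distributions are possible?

20

Ignoring the caps, the number of non-negative solutions to x_1+…+x_4 = 21 is C(24,3) = 2024.
Subtract solutions that violate a single cap (substitute x_i' = x_i − (cap_i+1)): x_1 ≥ 8 gives C(16,3) = 560; x_2 ≥ 4 gives C(20,3) = 1140; x_3 ≥ 7 gives C(17,3) = 680; x_4 ≥ 9 gives C(15,3) = 455. Together 2835.
Add back pairs where two caps are both exceeded: 220 + 84 + 35 + 286 + 165 + 56 = 846.
Subtract triples: 10 + 1 + 0 + 4 = 15.
By inclusion–exclusion the count is 2024 − 2835 + 846 − 15 = 20.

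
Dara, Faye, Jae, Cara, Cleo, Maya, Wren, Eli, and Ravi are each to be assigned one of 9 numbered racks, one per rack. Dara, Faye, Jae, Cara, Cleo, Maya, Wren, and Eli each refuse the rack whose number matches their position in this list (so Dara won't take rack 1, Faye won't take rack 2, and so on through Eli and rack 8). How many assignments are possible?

Let Aᵢ (for 1 ≤ i ≤ 8) be the placements that put person i in their forbidden rack. Any j of these fix j positions, leaving (9−j)! ways to fill the rest, and there are C(8,j) ways to pick which j.
By inclusion–exclusion, the number of valid placements is Σ_{j=0}^{8} (−1)^j C(8,j)·(9−j)!.
Computing: 362880 − 322560 + 141120 − 40320 + 8400 − 1344 + 168 − 16 + 1 = 148329.

148329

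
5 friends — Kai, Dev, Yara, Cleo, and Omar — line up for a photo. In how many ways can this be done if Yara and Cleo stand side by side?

48

Glue Yara and Cleo into one block (2 internal orders), leaving 4 units to arrange in a row.
That gives 2 × 4! = 2 × 24 = 48.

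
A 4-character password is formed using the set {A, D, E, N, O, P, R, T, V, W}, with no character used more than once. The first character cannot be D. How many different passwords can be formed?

The first character has 10−1 = 9 choices (anything except D).
The remaining 3 characters are filled from the other 9 symbols without repetition: 9 × 8 × 7 = 504.
Total: 9 × 504 = 4536.

4536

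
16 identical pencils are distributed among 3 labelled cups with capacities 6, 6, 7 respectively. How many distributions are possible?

10

By stars and bars, unrestricted non-negative solutions to x_1+…+x_3 = 16 number C(16+2,2) = 153.
Subtract solutions that violate a single cap (substitute x_i' = x_i − (cap_i+1)): x_1 ≥ 7 gives C(11,2) = 55; x_2 ≥ 7 gives C(11,2) = 55; x_3 ≥ 8 gives C(10,2) = 45. Together 155.
Add back pairs where two caps are both exceeded: 6 + 3 + 3 = 12.
By inclusion–exclusion the count is 153 − 155 + 12 = 10.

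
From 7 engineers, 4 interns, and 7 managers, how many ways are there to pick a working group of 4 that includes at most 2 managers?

2640

Split by how many managers are chosen (0 through 2).
Sum: C(7,0)·C(11,4) + C(7,1)·C(11,3) + C(7,2)·C(11,2) = 330 + 1155 + 1155 = 2640.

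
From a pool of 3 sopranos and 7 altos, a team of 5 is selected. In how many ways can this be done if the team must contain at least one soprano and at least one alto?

With no constraint there are C(10,5) = 252 possible selections.
Subtract selections that omit an entire group: no sopranos → C(7,5) = 21; no altos → C(3,5) = 0.
Both groups omitted at once is impossible, so 252 − 21 = 231.

231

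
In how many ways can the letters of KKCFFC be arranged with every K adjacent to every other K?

30

Treat the 2 copies of K as a single block. The multiset to arrange is then {KK, C, C, F, F}, 5 items in all.
That gives (5)!/(2!·2!) = 30 arrangements.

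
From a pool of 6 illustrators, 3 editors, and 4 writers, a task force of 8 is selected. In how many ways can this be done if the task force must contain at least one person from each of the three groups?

1233

Unrestricted: C(13,8) = 1287 ways to pick any 8 of the 13.
Selections missing a whole group: no illustrators → C(7,8) = 0; no editors → C(10,8) = 45; no writers → C(9,8) = 9.
Add back selections omitting two groups (i.e. drawn from a single group): C(6,8) + C(3,8) + C(4,8) = 0.
By inclusion–exclusion: 1287 − 54 + 0 = 1233.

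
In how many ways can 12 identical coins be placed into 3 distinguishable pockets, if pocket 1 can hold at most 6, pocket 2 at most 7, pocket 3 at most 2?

Ignoring the caps, the number of non-negative solutions to x_1+…+x_3 = 12 is C(14,2) = 91.
Subtract solutions that violate a single cap (substitute x_i' = x_i − (cap_i+1)): x_1 ≥ 7 gives C(7,2) = 21; x_2 ≥ 8 gives C(6,2) = 15; x_3 ≥ 3 gives C(11,2) = 55. Together 91.
Add back pairs where two caps are both exceeded: 0 + 6 + 3 = 9.
By inclusion–exclusion the count is 91 − 91 + 9 = 9.

9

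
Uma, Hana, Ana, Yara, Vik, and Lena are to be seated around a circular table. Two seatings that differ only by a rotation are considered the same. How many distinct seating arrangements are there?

Seat Uma anywhere (absorbing the rotational symmetry), then permute the other 5: (5)! = 120.

120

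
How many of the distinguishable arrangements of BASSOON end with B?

180

With the last slot taken by B, it remains to arrange the other 6 letters (ASSOON).
Those 6 letters have O appearing twice and S appearing twice, giving (6)!/(2!·2!) = 180.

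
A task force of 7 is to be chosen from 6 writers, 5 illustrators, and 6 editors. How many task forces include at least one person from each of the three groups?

17996

Unrestricted: C(17,7) = 19448 ways to pick any 7 of the 17.
Subtract selections that omit an entire group: no writers → C(11,7) = 330; no illustrators → C(12,7) = 792; no editors → C(11,7) = 330.
Add back selections omitting two groups (i.e. drawn from a single group): C(6,7) + C(5,7) + C(6,7) = 0.
By inclusion–exclusion: 19448 − 1452 + 0 = 17996.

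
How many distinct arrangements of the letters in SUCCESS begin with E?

With the first slot taken by E, it remains to arrange the other 6 letters (SUCCSS).
Those 6 letters have C appearing twice and S appearing 3 times, giving (6)!/(3!·2!) = 60.

60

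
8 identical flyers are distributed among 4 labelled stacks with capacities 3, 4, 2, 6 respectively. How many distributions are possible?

55

Without the upper bounds there are C(11,3) = 165 ways to split 8 among 4 stacks.
Subtract solutions that violate a single cap (substitute x_i' = x_i − (cap_i+1)): x_1 ≥ 4 gives C(7,3) = 35; x_2 ≥ 5 gives C(6,3) = 20; x_3 ≥ 3 gives C(8,3) = 56; x_4 ≥ 7 gives C(4,3) = 4. Together 115.
Add back pairs where two caps are both exceeded: 0 + 4 + 0 + 1 + 0 + 0 = 5.
By inclusion–exclusion the count is 165 − 115 + 5 = 55.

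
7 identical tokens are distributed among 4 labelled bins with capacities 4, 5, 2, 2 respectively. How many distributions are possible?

40

Without the upper bounds there are C(10,3) = 120 ways to split 7 among 4 bins.
Subtract solutions that violate a single cap (substitute x_i' = x_i − (cap_i+1)): x_1 ≥ 5 gives C(5,3) = 10; x_2 ≥ 6 gives C(4,3) = 4; x_3 ≥ 3 gives C(7,3) = 35; x_4 ≥ 3 gives C(7,3) = 35. Together 84.
Add back pairs where two caps are both exceeded: 0 + 0 + 0 + 0 + 0 + 4 = 4.
By inclusion–exclusion the count is 120 − 84 + 4 = 40.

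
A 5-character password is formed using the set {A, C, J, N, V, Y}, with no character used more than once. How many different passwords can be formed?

Choose and order 5 of the 6 symbols: the first character has 6 options, the next 5, and so on down to 2.
That product is 6 × 5 × 4 × 3 × 2 = 720.

720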